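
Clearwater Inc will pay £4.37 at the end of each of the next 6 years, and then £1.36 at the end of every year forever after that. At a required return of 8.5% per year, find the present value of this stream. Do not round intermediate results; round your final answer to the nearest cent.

PV of 6-year annuity: £4.37 × [1 − (1+0.085)^−6] / 0.085 = 19.89918
Perpetuity value at year 6: £1.36 / 0.085 = 16.00000
PV of perpetuity: 16.00000 / (1+0.085)^6 = 9.80712
Total PV = 19.89918 + 9.80712 = 29.70630

£29.71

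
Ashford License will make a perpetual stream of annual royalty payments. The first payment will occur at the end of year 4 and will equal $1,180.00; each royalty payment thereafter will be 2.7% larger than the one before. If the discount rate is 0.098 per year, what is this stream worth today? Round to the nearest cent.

$12555.00

Value at end of year 3: C₁ / (r − g) = $1,180.00 / (0.098 − 0.027) = $16,619.7183
Discount to today: PV = $16,619.7183 / (1 + 0.098)^3 = $16,619.7183 / 1.323753 = $12,555.00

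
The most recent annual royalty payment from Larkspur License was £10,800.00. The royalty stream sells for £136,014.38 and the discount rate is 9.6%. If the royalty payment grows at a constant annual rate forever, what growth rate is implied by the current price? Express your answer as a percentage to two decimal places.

1.54%

P = D₀(1+g)/(r−g) ⇒ P(r−g) = D₀(1+g) ⇒ g(P+D₀) = P·r − D₀
g = (P·r − D₀)/(P + D₀) = (£136,014.38×0.096 − £10,800.00) / (£136,014.38 + £10,800.00) = 0.015376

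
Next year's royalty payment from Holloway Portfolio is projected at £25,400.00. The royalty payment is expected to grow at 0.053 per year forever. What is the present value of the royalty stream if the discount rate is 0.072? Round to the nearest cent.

£1336842.11

Growing perpetuity: P = D₁ / (r − g) = £25,400.0000 / (0.072 − 0.053) = £1,336,842.11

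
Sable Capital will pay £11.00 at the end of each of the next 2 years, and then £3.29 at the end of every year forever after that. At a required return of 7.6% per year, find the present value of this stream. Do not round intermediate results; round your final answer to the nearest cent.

£57.11

PV of 2-year annuity: £11.00 × [1 − (1+0.076)^−2] / 0.076 = 19.72402
Perpetuity value at year 2: £3.29 / 0.076 = 43.28947
PV of perpetuity: 43.28947 / (1+0.076)^2 = 37.39020
Total PV = 19.72402 + 37.39020 = 57.11422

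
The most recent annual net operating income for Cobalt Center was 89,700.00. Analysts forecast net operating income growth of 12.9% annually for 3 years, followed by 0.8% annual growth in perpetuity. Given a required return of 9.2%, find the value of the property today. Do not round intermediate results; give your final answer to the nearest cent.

1477314.54

D_1 = 101271.30000
D_2 = 114335.29770
D_3 = 129084.55110
Terminal value at year 3: TV = D_3×(1+g_2)/(r−g_2) = 130117.22751/0.084 = 1549014.61324
P_0 = D_1/(1+r)^1 + D_2/(1+r)^2 + D_3/(1+r)^3 + TV/(1+r)^3
    = 92739.28571 + 95881.55089 + 99130.28476 + 1189563.41708 = 1477314.53844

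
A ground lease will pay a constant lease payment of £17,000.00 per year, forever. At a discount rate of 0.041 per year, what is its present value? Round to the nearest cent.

Level perpetuity: PV = C / r = £17,000.00 / 0.041 = £414,634.15

£414634.15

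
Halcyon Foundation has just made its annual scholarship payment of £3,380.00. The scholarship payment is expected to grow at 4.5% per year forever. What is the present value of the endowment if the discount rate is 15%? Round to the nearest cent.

D₁ = D₀ × (1 + g) = £3,380.00 × 1.045 = £3,532.1000
Growing perpetuity: P = D₁ / (r − g) = £3,532.1000 / (0.15 − 0.045) = £33,639.05

£33639.05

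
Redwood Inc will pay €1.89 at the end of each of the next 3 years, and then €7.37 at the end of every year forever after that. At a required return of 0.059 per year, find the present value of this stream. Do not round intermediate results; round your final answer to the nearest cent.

€110.24

PV of 3-year annuity: €1.89 × [1 − (1+0.059)^−3] / 0.059 = 5.06135
Perpetuity value at year 3: €7.37 / 0.059 = 124.91525
PV of perpetuity: 124.91525 / (1+0.059)^3 = 105.17865
Total PV = 5.06135 + 105.17865 = 110.24001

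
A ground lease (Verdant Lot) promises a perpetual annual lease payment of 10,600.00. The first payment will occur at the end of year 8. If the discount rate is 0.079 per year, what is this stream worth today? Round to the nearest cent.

78800.44

Value at end of year 7: C / r = 10,600.00 / 0.079 = 134,177.2152
Discount to today: PV = 134,177.2152 / (1 + 0.079)^7 = 134,177.2152 / 1.702747 = 78,800.44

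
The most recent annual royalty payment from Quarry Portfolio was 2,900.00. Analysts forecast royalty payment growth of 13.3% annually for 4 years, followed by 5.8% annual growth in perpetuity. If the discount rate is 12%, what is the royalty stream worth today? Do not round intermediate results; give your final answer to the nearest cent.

63765.56

D_1 = 3285.70000
D_2 = 3722.69810
D_3 = 4217.81695
D_4 = 4778.78660
Terminal value at year 4: TV = D_4×(1+g_2)/(r−g_2) = 5055.95622/0.062 = 81547.68103
P_0 = D_1/(1+r)^1 + D_2/(1+r)^2 + D_3/(1+r)^3 + D_4/(1+r)^4 + TV/(1+r)^4
    = 2933.66071 + 2967.71213 + 3002.15879 + 3037.00528 + 51825.02555 = 63765.56247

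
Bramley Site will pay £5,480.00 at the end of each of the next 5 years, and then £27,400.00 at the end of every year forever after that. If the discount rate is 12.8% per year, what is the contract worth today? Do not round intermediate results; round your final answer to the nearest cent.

£136587.07

PV of 5-year annuity: £5,480.00 × [1 − (1+0.128)^−5] / 0.128 = 19368.85747
Perpetuity value at year 5: £27,400.00 / 0.128 = 214062.50000
PV of perpetuity: 214062.50000 / (1+0.128)^5 = 117218.21265
Total PV = 19368.85747 + 117218.21265 = 136587.07012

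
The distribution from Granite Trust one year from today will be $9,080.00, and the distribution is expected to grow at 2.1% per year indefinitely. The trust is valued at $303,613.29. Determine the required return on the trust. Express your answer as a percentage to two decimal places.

5.09%

P = D₁/(r − g) ⇒ r = D₁/P + g = $9,080.0000/$303,613.29 + 0.021 = 0.029906 + 0.021 = 0.050906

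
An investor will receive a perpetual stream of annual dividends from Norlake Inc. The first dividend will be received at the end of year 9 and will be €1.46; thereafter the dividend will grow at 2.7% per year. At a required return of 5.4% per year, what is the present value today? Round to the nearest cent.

Value at end of year 8: C₁ / (r − g) = €1.46 / (0.054 − 0.027) = €54.0741
Discount to today: PV = €54.0741 / (1 + 0.054)^8 = €54.0741 / 1.523088 = €35.50

€35.50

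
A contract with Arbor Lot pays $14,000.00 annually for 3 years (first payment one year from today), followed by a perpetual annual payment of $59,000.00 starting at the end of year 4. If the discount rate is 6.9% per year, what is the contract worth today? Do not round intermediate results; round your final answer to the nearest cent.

PV of 3-year annuity: $14,000.00 × [1 − (1+0.069)^−3] / 0.069 = 36807.65421
Perpetuity value at year 3: $59,000.00 / 0.069 = 855072.46377
PV of perpetuity: 855072.46377 / (1+0.069)^3 = 699954.49246
Total PV = 36807.65421 + 699954.49246 = 736762.14667

$736762.15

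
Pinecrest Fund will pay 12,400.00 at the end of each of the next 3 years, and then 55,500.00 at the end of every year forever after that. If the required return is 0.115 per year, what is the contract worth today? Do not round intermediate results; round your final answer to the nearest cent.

378193.80

PV of 3-year annuity: 12,400.00 × [1 − (1+0.115)^−3] / 0.115 = 30040.48039
Perpetuity value at year 3: 55,500.00 / 0.115 = 482608.69565
PV of perpetuity: 482608.69565 / (1+0.115)^3 = 348153.31971
Total PV = 30040.48039 + 348153.31971 = 378193.80010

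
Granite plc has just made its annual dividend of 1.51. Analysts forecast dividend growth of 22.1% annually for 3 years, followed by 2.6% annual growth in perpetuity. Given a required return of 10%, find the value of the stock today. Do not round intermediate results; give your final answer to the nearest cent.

34.23

D_1 = 1.84371
D_2 = 2.25117
D_3 = 2.74868
Terminal value at year 3: TV = D_3×(1+g_2)/(r−g_2) = 2.82014/0.074 = 38.11006
P_0 = D_1/(1+r)^1 + D_2/(1+r)^2 + D_3/(1+r)^3 + TV/(1+r)^3
    = 1.67610 + 1.86047 + 2.06512 + 28.63265 = 34.23434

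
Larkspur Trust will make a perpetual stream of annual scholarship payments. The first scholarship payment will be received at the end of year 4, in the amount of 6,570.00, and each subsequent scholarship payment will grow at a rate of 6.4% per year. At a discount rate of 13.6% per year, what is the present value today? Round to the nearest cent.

62244.06

Value at end of year 3: C₁ / (r − g) = 6,570.00 / (0.136 − 0.064) = 91,250.0000
Discount to today: PV = 91,250.0000 / (1 + 0.136)^3 = 91,250.0000 / 1.466003 = 62,244.06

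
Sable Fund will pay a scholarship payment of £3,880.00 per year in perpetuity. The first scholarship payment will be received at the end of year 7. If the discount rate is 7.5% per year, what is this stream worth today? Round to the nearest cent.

£33521.21

Value at end of year 6: C / r = £3,880.00 / 0.075 = £51,733.3333
Discount to today: PV = £51,733.3333 / (1 + 0.075)^6 = £51,733.3333 / 1.543302 = £33,521.21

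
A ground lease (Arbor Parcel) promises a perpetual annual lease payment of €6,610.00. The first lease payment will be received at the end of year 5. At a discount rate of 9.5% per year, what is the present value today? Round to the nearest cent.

€48397.33

Value at end of year 4: C / r = €6,610.00 / 0.095 = €69,578.9474
Discount to today: PV = €69,578.9474 / (1 + 0.095)^4 = €69,578.9474 / 1.437661 = €48,397.33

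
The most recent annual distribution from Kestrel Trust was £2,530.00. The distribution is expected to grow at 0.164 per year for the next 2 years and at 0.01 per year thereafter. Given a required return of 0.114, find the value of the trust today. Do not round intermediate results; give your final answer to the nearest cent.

D_1 = 2944.92000
D_2 = 3427.88688
Terminal value at year 2: TV = D_2×(1+g_2)/(r−g_2) = 3462.16575/0.104 = 33290.05528
P_0 = D_1/(1+r)^1 + D_2/(1+r)^2 + TV/(1+r)^2
    = 2643.55476 + 2762.20623 + 26825.27202 = 32231.03301

£32231.03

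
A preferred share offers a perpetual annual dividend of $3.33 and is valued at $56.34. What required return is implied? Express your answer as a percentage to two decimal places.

P = C/r ⇒ r = C/P = $3.33/$56.34 = 0.059105

5.91%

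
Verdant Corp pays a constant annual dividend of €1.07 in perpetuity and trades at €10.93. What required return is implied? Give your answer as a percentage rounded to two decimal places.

P = C/r ⇒ r = C/P = €1.07/€10.93 = 0.097896

9.79%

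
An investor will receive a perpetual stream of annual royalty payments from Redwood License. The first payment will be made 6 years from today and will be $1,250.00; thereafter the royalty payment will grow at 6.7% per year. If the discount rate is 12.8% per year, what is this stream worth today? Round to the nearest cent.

Value at end of year 5: C₁ / (r − g) = $1,250.00 / (0.128 − 0.067) = $20,491.8033
Discount to today: PV = $20,491.8033 / (1 + 0.128)^5 = $20,491.8033 / 1.826188 = $11,221.08

$11221.08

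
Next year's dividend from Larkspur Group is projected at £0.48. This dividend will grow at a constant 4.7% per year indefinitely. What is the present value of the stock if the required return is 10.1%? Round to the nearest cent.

Growing perpetuity: P = D₁ / (r − g) = £0.4800 / (0.101 − 0.047) = £8.89

£8.89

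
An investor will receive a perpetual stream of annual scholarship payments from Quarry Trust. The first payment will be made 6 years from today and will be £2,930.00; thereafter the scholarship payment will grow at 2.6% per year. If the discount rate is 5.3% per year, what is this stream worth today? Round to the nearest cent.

£83822.77

Value at end of year 5: C₁ / (r − g) = £2,930.00 / (0.053 − 0.026) = £108,518.5185
Discount to today: PV = £108,518.5185 / (1 + 0.053)^5 = £108,518.5185 / 1.294619 = £83,822.77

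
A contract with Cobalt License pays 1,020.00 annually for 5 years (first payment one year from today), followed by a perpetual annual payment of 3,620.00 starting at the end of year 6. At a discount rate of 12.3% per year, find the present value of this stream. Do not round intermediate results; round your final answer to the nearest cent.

PV of 5-year annuity: 1,020.00 × [1 − (1+0.123)^−5] / 0.123 = 3649.70863
Perpetuity value at year 5: 3,620.00 / 0.123 = 29430.89431
PV of perpetuity: 29430.89431 / (1+0.123)^5 = 16478.00680
Total PV = 3649.70863 + 16478.00680 = 20127.71544

20127.72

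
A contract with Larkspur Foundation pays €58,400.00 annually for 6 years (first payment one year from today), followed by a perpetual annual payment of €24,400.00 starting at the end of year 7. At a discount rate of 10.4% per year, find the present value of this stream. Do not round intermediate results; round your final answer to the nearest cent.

PV of 6-year annuity: €58,400.00 × [1 − (1+0.104)^−6] / 0.104 = 251393.25917
Perpetuity value at year 6: €24,400.00 / 0.104 = 234615.38462
PV of perpetuity: 234615.38462 / (1+0.104)^6 = 129581.21469
Total PV = 251393.25917 + 129581.21469 = 380974.47386

€380974.47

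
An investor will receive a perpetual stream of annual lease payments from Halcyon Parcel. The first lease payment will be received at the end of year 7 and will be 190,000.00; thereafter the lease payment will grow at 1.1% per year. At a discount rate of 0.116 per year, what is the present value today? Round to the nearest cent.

Value at end of year 6: C₁ / (r − g) = 190,000.00 / (0.116 − 0.011) = 1,809,523.8095
Discount to today: PV = 1,809,523.8095 / (1 + 0.116)^6 = 1,809,523.8095 / 1.931902 = 936,653.88

936653.88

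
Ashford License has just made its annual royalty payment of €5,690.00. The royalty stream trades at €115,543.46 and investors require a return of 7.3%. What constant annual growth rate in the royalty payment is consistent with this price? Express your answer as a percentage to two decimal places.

P = D₀(1+g)/(r−g) ⇒ P(r−g) = D₀(1+g) ⇒ g(P+D₀) = P·r − D₀
g = (P·r − D₀)/(P + D₀) = (€115,543.46×0.073 − €5,690.00) / (€115,543.46 + €5,690.00) = 0.022640

2.26%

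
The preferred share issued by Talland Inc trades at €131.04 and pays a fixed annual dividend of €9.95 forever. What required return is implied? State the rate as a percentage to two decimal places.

7.59%

P = C/r ⇒ r = C/P = €9.95/€131.04 = 0.075931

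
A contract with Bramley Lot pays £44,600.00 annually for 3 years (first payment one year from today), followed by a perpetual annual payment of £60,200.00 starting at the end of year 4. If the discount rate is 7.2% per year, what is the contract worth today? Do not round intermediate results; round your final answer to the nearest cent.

£795320.92

PV of 3-year annuity: £44,600.00 × [1 − (1+0.072)^−3] / 0.072 = 116618.12000
Perpetuity value at year 3: £60,200.00 / 0.072 = 836111.11111
PV of perpetuity: 836111.11111 / (1+0.072)^3 = 678702.79667
Total PV = 116618.12000 + 678702.79667 = 795320.91667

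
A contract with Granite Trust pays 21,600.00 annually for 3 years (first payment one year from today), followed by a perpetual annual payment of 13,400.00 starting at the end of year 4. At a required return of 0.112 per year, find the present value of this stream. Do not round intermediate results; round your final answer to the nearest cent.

139611.82

PV of 3-year annuity: 21,600.00 × [1 − (1+0.112)^−3] / 0.112 = 52601.16941
Perpetuity value at year 3: 13,400.00 / 0.112 = 119642.85714
PV of perpetuity: 119642.85714 / (1+0.112)^3 = 87010.65019
Total PV = 52601.16941 + 87010.65019 = 139611.81961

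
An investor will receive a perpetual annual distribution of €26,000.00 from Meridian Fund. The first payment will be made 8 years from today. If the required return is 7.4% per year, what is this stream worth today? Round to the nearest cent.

Value at end of year 7: C / r = €26,000.00 / 0.074 = €351,351.3514
Discount to today: PV = €351,351.3514 / (1 + 0.074)^7 = €351,351.3514 / 1.648276 = €213,162.92

€213162.92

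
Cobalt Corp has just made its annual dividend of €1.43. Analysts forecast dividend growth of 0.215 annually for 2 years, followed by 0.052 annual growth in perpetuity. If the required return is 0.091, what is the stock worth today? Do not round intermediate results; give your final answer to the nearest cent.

D_1 = 1.73745
D_2 = 2.11100
Terminal value at year 2: TV = D_2×(1+g_2)/(r−g_2) = 2.22077/0.039 = 56.94292
P_0 = D_1/(1+r)^1 + D_2/(1+r)^2 + TV/(1+r)^2
    = 1.59253 + 1.77353 + 47.83990 = 51.20596

€51.21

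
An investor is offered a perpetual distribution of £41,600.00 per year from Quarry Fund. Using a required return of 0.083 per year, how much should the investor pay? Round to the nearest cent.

£501204.82

Level perpetuity: PV = C / r = £41,600.00 / 0.083 = £501,204.82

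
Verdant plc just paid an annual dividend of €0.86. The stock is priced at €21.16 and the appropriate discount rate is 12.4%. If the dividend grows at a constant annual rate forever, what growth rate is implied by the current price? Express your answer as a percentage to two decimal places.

8.01%

P = D₀(1+g)/(r−g) ⇒ P(r−g) = D₀(1+g) ⇒ g(P+D₀) = P·r − D₀
g = (P·r − D₀)/(P + D₀) = (€21.16×0.124 − €0.86) / (€21.16 + €0.86) = 0.080102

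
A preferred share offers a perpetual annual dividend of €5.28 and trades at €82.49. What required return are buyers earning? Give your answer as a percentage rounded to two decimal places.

6.40%

P = C/r ⇒ r = C/P = €5.28/€82.49 = 0.064008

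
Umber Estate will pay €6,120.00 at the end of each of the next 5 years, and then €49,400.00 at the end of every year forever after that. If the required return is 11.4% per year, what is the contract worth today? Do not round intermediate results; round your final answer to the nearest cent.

€274971.49

PV of 5-year annuity: €6,120.00 × [1 − (1+0.114)^−5] / 0.114 = 22393.12594
Perpetuity value at year 5: €49,400.00 / 0.114 = 433333.33333
PV of perpetuity: 433333.33333 / (1+0.114)^5 = 252578.36254
Total PV = 22393.12594 + 252578.36254 = 274971.48848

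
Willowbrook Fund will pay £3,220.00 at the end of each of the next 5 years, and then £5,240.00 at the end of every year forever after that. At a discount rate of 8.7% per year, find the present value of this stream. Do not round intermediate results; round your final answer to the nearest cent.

PV of 5-year annuity: £3,220.00 × [1 − (1+0.087)^−5] / 0.087 = 12622.78038
Perpetuity value at year 5: £5,240.00 / 0.087 = 60229.88506
PV of perpetuity: 60229.88506 / (1+0.087)^5 = 39688.46606
Total PV = 12622.78038 + 39688.46606 = 52311.24644

£52311.25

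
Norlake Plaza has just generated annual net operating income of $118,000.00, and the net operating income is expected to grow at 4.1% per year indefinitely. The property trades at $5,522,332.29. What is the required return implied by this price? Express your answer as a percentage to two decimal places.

D₁ = $118,000.00 × 1.041 = $122,838.0000
P = D₁/(r − g) ⇒ r = D₁/P + g = $122,838.0000/$5,522,332.29 + 0.041 = 0.022244 + 0.041 = 0.063244

6.32%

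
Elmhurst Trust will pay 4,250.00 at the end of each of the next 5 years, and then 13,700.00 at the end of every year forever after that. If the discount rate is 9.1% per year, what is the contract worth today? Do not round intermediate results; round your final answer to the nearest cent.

113887.42

PV of 5-year annuity: 4,250.00 × [1 − (1+0.091)^−5] / 0.091 = 16488.21418
Perpetuity value at year 5: 13,700.00 / 0.091 = 150549.45055
PV of perpetuity: 150549.45055 / (1+0.091)^5 = 97399.20721
Total PV = 16488.21418 + 97399.20721 = 113887.42138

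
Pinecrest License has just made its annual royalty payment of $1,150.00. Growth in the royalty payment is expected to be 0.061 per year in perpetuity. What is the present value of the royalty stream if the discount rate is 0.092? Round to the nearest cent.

$39359.68

D₁ = D₀ × (1 + g) = $1,150.00 × 1.061 = $1,220.1500
Growing perpetuity: P = D₁ / (r − g) = $1,220.1500 / (0.092 − 0.061) = $39,359.68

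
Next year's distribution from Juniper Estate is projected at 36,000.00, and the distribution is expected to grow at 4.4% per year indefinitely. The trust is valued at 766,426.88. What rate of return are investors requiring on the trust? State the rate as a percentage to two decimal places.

P = D₁/(r − g) ⇒ r = D₁/P + g = 36,000.0000/766,426.88 + 0.044 = 0.046971 + 0.044 = 0.090971

9.10%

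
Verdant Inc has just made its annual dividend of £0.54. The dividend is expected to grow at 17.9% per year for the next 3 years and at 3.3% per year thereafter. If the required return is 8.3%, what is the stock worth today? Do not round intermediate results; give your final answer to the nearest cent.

£16.32

D_1 = 0.63666
D_2 = 0.75062
D_3 = 0.88498
Terminal value at year 3: TV = D_3×(1+g_2)/(r−g_2) = 0.91419/0.05 = 18.28376
P_0 = D_1/(1+r)^1 + D_2/(1+r)^2 + D_3/(1+r)^3 + TV/(1+r)^3
    = 0.58787 + 0.63998 + 0.69671 + 14.39395 = 16.31850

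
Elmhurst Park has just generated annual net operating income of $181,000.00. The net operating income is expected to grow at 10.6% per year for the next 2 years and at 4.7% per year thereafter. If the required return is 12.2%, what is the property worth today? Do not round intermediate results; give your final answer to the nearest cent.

$2809502.86

D_1 = 200186.00000
D_2 = 221405.71600
Terminal value at year 2: TV = D_2×(1+g_2)/(r−g_2) = 231811.78465/0.075 = 3090823.79536
P_0 = D_1/(1+r)^1 + D_2/(1+r)^2 + TV/(1+r)^2
    = 178418.89483 + 175874.59687 + 2455209.37224 = 2809502.86393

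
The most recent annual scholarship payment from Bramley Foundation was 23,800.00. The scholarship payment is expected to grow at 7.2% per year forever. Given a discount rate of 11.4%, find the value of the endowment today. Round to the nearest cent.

607466.67

D₁ = D₀ × (1 + g) = 23,800.00 × 1.072 = 25,513.6000
Growing perpetuity: P = D₁ / (r − g) = 25,513.6000 / (0.114 − 0.072) = 607,466.67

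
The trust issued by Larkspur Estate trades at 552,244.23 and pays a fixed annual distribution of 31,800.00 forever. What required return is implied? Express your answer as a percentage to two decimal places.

5.76%

P = C/r ⇒ r = C/P = 31,800.00/552,244.23 = 0.057583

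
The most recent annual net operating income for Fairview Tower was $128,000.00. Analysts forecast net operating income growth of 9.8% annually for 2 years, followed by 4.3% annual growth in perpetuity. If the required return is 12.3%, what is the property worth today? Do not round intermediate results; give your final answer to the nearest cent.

D_1 = 140544.00000
D_2 = 154317.31200
Terminal value at year 2: TV = D_2×(1+g_2)/(r−g_2) = 160952.95642/0.08 = 2011911.95520
P_0 = D_1/(1+r)^1 + D_2/(1+r)^2 + TV/(1+r)^2
    = 125150.48976 + 122364.41474 + 1595326.05721 = 1842840.96171

$1842840.96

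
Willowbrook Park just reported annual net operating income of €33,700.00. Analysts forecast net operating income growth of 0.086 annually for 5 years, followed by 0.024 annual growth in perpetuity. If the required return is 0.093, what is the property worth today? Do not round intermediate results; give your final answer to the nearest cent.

D_1 = 36598.20000
D_2 = 39745.64520
D_3 = 43163.77069
D_4 = 46875.85497
D_5 = 50907.17849
Terminal value at year 5: TV = D_5×(1+g_2)/(r−g_2) = 52128.95078/0.069 = 755492.04025
P_0 = D_1/(1+r)^1 + D_2/(1+r)^2 + D_3/(1+r)^3 + D_4/(1+r)^4 + D_5/(1+r)^5 + TV/(1+r)^5
    = 33484.17200 + 33269.72625 + 33056.65390 + 32844.94614 + 32634.59425 + 484316.29723 = 649606.38978

€649606.39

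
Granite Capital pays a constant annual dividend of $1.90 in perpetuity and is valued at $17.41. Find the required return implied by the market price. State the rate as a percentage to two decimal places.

P = C/r ⇒ r = C/P = $1.90/$17.41 = 0.109133

10.91%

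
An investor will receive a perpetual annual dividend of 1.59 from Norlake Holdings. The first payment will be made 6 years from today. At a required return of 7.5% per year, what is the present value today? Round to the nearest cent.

14.77

Value at end of year 5: C / r = 1.59 / 0.075 = 21.2000
Discount to today: PV = 21.2000 / (1 + 0.075)^5 = 21.2000 / 1.435629 = 14.77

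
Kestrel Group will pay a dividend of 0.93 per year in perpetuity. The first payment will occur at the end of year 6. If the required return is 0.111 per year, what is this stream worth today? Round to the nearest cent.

4.95

Value at end of year 5: C / r = 0.93 / 0.111 = 8.3784
Discount to today: PV = 8.3784 / (1 + 0.111)^5 = 8.3784 / 1.692662 = 4.95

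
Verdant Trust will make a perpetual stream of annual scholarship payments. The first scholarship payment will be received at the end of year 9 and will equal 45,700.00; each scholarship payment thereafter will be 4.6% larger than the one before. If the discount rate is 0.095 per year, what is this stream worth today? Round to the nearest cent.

Value at end of year 8: C₁ / (r − g) = 45,700.00 / (0.095 − 0.046) = 932,653.0612
Discount to today: PV = 932,653.0612 / (1 + 0.095)^8 = 932,653.0612 / 2.066869 = 451,239.56

451239.56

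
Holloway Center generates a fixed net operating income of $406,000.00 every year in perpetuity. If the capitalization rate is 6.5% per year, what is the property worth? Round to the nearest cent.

$6246153.85

Level perpetuity: PV = C / r = $406,000.00 / 0.065 = $6,246,153.85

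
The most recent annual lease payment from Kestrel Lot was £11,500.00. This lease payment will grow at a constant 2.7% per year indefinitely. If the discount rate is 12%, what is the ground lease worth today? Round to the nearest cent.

D₁ = D₀ × (1 + g) = £11,500.00 × 1.027 = £11,810.5000
Growing perpetuity: P = D₁ / (r − g) = £11,810.5000 / (0.12 − 0.027) = £126,994.62

£126994.62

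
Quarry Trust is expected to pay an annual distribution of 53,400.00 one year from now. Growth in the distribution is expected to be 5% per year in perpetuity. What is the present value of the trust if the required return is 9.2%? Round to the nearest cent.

Growing perpetuity: P = D₁ / (r − g) = 53,400.0000 / (0.092 − 0.05) = 1,271,428.57

1271428.57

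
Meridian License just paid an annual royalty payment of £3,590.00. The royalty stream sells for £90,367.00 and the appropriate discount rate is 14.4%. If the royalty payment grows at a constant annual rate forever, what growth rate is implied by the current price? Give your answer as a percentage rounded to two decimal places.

P = D₀(1+g)/(r−g) ⇒ P(r−g) = D₀(1+g) ⇒ g(P+D₀) = P·r − D₀
g = (P·r − D₀)/(P + D₀) = (£90,367.00×0.144 − £3,590.00) / (£90,367.00 + £3,590.00) = 0.100289

10.03%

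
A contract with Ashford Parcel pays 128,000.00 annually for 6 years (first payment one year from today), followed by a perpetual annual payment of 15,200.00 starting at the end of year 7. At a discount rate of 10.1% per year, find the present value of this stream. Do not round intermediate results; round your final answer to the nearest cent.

640332.12

PV of 6-year annuity: 128,000.00 × [1 − (1+0.101)^−6] / 0.101 = 555843.47970
Perpetuity value at year 6: 15,200.00 / 0.101 = 150495.04950
PV of perpetuity: 150495.04950 / (1+0.101)^6 = 84488.63629
Total PV = 555843.47970 + 84488.63629 = 640332.11599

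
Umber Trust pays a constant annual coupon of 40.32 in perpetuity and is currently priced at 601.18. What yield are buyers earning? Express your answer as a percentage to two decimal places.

6.71%

P = C/r ⇒ r = C/P = 40.32/601.18 = 0.067068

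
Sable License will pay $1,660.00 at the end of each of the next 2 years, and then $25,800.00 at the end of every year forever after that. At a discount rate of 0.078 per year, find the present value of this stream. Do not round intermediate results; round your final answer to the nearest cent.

PV of 2-year annuity: $1,660.00 × [1 − (1+0.078)^−2] / 0.078 = 2968.35685
Perpetuity value at year 2: $25,800.00 / 0.078 = 330769.23077
PV of perpetuity: 330769.23077 / (1+0.078)^2 = 284634.52794
Total PV = 2968.35685 + 284634.52794 = 287602.88479

$287602.88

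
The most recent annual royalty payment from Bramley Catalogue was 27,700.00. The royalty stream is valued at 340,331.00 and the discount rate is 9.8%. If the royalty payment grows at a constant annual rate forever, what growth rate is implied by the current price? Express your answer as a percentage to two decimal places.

1.54%

P = D₀(1+g)/(r−g) ⇒ P(r−g) = D₀(1+g) ⇒ g(P+D₀) = P·r − D₀
g = (P·r − D₀)/(P + D₀) = (340,331.00×0.098 − 27,700.00) / (340,331.00 + 27,700.00) = 0.015359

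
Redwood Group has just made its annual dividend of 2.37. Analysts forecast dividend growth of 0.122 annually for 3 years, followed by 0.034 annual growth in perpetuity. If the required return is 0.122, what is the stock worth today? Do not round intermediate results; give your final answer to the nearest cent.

D_1 = 2.65914
D_2 = 2.98356
D_3 = 3.34755
Terminal value at year 3: TV = D_3×(1+g_2)/(r−g_2) = 3.46137/0.088 = 39.33370
P_0 = D_1/(1+r)^1 + D_2/(1+r)^2 + D_3/(1+r)^3 + TV/(1+r)^3
    = 2.37000 + 2.37000 + 2.37000 + 27.84750 = 34.95750

34.96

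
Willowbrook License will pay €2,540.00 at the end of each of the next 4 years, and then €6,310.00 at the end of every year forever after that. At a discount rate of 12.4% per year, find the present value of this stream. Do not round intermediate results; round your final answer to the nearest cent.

PV of 4-year annuity: €2,540.00 × [1 − (1+0.124)^−4] / 0.124 = 7650.32157
Perpetuity value at year 4: €6,310.00 / 0.124 = 50887.09677
PV of perpetuity: 50887.09677 / (1+0.124)^4 = 31881.77035
Total PV = 7650.32157 + 31881.77035 = 39532.09192

€39532.09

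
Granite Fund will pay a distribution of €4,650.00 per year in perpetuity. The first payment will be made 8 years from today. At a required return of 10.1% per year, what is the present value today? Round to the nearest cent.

€23475.80

Value at end of year 7: C / r = €4,650.00 / 0.101 = €46,039.6040
Discount to today: PV = €46,039.6040 / (1 + 0.101)^7 = €46,039.6040 / 1.961152 = €23,475.80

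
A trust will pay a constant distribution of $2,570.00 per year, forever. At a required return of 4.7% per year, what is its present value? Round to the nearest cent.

$54680.85

Level perpetuity: PV = C / r = $2,570.00 / 0.047 = $54,680.85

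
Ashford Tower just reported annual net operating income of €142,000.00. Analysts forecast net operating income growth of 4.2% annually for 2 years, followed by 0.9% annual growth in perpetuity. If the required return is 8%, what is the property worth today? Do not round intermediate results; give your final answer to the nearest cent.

€2147677.78

D_1 = 147964.00000
D_2 = 154178.48800
Terminal value at year 2: TV = D_2×(1+g_2)/(r−g_2) = 155566.09439/0.071 = 2191071.75200
P_0 = D_1/(1+r)^1 + D_2/(1+r)^2 + TV/(1+r)^2
    = 137003.70370 + 132183.20302 + 1878490.87106 = 2147677.77778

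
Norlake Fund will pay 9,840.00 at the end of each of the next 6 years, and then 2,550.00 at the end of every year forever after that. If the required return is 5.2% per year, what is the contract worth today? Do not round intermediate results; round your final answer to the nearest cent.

85804.77

PV of 6-year annuity: 9,840.00 × [1 − (1+0.052)^−6] / 0.052 = 49626.94480
Perpetuity value at year 6: 2,550.00 / 0.052 = 49038.46154
PV of perpetuity: 49038.46154 / (1+0.052)^6 = 36177.82035
Total PV = 49626.94480 + 36177.82035 = 85804.76516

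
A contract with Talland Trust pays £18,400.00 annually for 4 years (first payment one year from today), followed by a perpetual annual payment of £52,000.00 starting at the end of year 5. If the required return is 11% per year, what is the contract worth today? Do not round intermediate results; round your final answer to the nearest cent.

PV of 4-year annuity: £18,400.00 × [1 − (1+0.11)^−4] / 0.11 = 57085.00069
Perpetuity value at year 4: £52,000.00 / 0.11 = 472727.27273
PV of perpetuity: 472727.27273 / (1+0.11)^4 = 311400.09687
Total PV = 57085.00069 + 311400.09687 = 368485.09756

£368485.10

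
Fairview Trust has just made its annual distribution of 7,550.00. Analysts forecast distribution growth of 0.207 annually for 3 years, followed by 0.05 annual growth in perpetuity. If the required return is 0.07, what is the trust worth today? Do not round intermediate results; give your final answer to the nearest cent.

597914.47

D_1 = 9112.85000
D_2 = 10999.20995
D_3 = 13276.04641
Terminal value at year 3: TV = D_3×(1+g_2)/(r−g_2) = 13939.84873/0.02 = 696992.43651
P_0 = D_1/(1+r)^1 + D_2/(1+r)^2 + D_3/(1+r)^3 + TV/(1+r)^3
    = 8516.68224 + 9607.13595 + 10837.20850 + 568953.44613 = 597914.47282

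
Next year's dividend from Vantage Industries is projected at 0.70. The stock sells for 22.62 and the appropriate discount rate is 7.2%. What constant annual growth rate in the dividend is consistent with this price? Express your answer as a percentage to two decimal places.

4.11%

P = D₁/(r−g) ⇒ g = r − D₁/P = 0.072 − 0.70/22.62 = 0.041054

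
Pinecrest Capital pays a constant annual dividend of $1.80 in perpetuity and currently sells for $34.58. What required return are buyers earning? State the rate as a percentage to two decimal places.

5.21%

P = C/r ⇒ r = C/P = $1.80/$34.58 = 0.052053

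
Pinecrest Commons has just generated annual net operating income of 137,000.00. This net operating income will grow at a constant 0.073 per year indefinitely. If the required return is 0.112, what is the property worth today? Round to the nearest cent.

3769256.41

D₁ = D₀ × (1 + g) = 137,000.00 × 1.073 = 147,001.0000
Growing perpetuity: P = D₁ / (r − g) = 147,001.0000 / (0.112 − 0.073) = 3,769,256.41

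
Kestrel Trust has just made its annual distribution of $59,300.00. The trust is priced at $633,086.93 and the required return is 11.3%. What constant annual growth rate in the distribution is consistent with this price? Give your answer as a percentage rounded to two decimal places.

P = D₀(1+g)/(r−g) ⇒ P(r−g) = D₀(1+g) ⇒ g(P+D₀) = P·r − D₀
g = (P·r − D₀)/(P + D₀) = ($633,086.93×0.113 − $59,300.00) / ($633,086.93 + $59,300.00) = 0.017676

1.77%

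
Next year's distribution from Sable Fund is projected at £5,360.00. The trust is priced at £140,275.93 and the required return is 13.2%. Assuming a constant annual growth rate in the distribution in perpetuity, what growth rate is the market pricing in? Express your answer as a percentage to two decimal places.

9.38%

P = D₁/(r−g) ⇒ g = r − D₁/P = 0.132 − £5,360.00/£140,275.93 = 0.093790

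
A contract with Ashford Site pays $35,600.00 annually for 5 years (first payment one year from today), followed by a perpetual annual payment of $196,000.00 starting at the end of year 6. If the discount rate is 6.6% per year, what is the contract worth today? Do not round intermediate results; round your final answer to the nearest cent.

PV of 5-year annuity: $35,600.00 × [1 − (1+0.066)^−5] / 0.066 = 147543.76988
Perpetuity value at year 5: $196,000.00 / 0.066 = 2969696.96970
PV of perpetuity: 2969696.96970 / (1+0.066)^5 = 2157377.33777
Total PV = 147543.76988 + 2157377.33777 = 2304921.10765

$2304921.11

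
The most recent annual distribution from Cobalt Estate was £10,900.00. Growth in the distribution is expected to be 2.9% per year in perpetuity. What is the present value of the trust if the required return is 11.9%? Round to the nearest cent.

£124623.33

D₁ = D₀ × (1 + g) = £10,900.00 × 1.029 = £11,216.1000
Growing perpetuity: P = D₁ / (r − g) = £11,216.1000 / (0.119 − 0.029) = £124,623.33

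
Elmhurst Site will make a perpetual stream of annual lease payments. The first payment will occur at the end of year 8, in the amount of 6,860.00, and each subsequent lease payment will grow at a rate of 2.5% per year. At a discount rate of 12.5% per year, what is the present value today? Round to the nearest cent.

30078.52

Value at end of year 7: C₁ / (r − g) = 6,860.00 / (0.125 − 0.025) = 68,600.0000
Discount to today: PV = 68,600.0000 / (1 + 0.125)^7 = 68,600.0000 / 2.280697 = 30,078.52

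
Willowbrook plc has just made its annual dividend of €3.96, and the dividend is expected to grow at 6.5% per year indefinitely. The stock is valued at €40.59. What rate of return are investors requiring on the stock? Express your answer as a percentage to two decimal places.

16.89%

D₁ = €3.96 × 1.065 = €4.2174
P = D₁/(r − g) ⇒ r = D₁/P + g = €4.2174/€40.59 + 0.065 = 0.103902 + 0.065 = 0.168902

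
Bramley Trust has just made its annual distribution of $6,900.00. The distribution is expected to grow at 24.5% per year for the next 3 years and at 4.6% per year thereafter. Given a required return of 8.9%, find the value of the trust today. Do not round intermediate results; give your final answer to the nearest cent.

D_1 = 8590.50000
D_2 = 10695.17250
D_3 = 13315.48976
Terminal value at year 3: TV = D_3×(1+g_2)/(r−g_2) = 13928.00229/0.043 = 323907.03004
P_0 = D_1/(1+r)^1 + D_2/(1+r)^2 + D_3/(1+r)^3 + TV/(1+r)^3
    = 7888.42975 + 9018.45275 + 10310.35231 + 250805.31443 = 278022.54924

$278022.55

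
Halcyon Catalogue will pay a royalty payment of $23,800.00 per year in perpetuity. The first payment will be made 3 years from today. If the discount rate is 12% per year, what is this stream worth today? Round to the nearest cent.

Value at end of year 2: C / r = $23,800.00 / 0.12 = $198,333.3333
Discount to today: PV = $198,333.3333 / (1 + 0.12)^2 = $198,333.3333 / 1.254400 = $158,110.12

$158110.12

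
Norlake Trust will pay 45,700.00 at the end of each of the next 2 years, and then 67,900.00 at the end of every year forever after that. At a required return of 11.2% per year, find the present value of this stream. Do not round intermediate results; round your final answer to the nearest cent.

PV of 2-year annuity: 45,700.00 × [1 − (1+0.112)^−2] / 0.112 = 78054.96610
Perpetuity value at year 2: 67,900.00 / 0.112 = 606250.00000
PV of perpetuity: 606250.00000 / (1+0.112)^2 = 490277.74184
Total PV = 78054.96610 + 490277.74184 = 568332.70793

568332.71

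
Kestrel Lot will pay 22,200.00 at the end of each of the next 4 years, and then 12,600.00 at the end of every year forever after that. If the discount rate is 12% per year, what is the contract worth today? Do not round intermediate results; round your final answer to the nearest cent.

PV of 4-year annuity: 22,200.00 × [1 − (1+0.12)^−4] / 0.12 = 67429.15550
Perpetuity value at year 4: 12,600.00 / 0.12 = 105000.00000
PV of perpetuity: 105000.00000 / (1+0.12)^4 = 66729.39823
Total PV = 67429.15550 + 66729.39823 = 134158.55373

134158.55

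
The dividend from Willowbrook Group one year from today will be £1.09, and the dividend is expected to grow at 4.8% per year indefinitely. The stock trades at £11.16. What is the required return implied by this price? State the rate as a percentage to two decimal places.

14.57%

P = D₁/(r − g) ⇒ r = D₁/P + g = £1.0900/£11.16 + 0.048 = 0.097670 + 0.048 = 0.145670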